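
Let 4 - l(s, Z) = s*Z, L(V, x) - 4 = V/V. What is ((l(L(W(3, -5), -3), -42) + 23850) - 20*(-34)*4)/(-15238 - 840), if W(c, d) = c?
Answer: -13392/8039 ≈ -1.6659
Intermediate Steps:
L(V, x) = 5 (L(V, x) = 4 + V/V = 4 + 1 = 5)
l(s, Z) = 4 - Z*s (l(s, Z) = 4 - s*Z = 4 - Z*s)
((l(L(W(3, -5), -3), -42) + 23850) - 20*(-34)*4)/(-15238 - 840) = (((4 - 1*(-42)*5) + 23850) - 20*(-34)*4)/(-15238 - 840) = (((4 + 210) + 23850) + 680*4)/(-16078) = ((214 + 23850) + 2720)*(-1/16078) = (24064 + 2720)*(-1/16078) = 26784*(-1/16078) = -13392/8039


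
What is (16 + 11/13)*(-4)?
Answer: -876/13 ≈ -67.385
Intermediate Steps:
(16 + 11/13)*(-4) = (219/13)*(-4) = -876/13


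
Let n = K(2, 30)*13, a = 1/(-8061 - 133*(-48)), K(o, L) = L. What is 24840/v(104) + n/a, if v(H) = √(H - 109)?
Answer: -654030 - 4968*I*√5 ≈ -6.5403e+5 - 11109.0*I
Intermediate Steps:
a = -1/1677 (a = 1/(-8061 + 6384) = 1/(-1677) = -1/1677 ≈ -0.00059630)
n = 390 (n = 30*13 = 390)
v(H) = √(-109 + H)
24840/v(104) + n/a = 24840/(√(-109 + 104)) + 390/(-1/1677) = 24840/(√(-5)) + 390*(-1677) = 24840/((I*√5)) - 654030 = 24840*(-I*√5/5) - 654030 = -4968*I*√5 - 654030 = -654030 - 4968*I*√5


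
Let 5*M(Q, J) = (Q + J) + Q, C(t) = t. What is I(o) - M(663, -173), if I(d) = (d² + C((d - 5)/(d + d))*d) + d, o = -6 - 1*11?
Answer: 152/5 ≈ 30.400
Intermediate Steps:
M(Q, J) = J/5 + 2*Q/5 (M(Q, J) = ((Q + J) + Q)/5 = ((J + Q) + Q)/5 = (J + 2*Q)/5 = J/5 + 2*Q/5)
o = -17 (o = -6 - 11 = -17)
I(d) = -5/2 + d² + 3*d/2 (I(d) = (d² + ((d - 5)/(d + d))*d) + d = (d² + ((-5 + d)/((2*d)))*d) + d = (d² + ((-5 + d)*(1/(2*d)))*d) + d = (d² + ((-5 + d)/(2*d))*d) + d = (d² + (-5/2 + d/2)) + d = (-5/2 + d² + d/2) + d = -5/2 + d² + 3*d/2)
I(o) - M(663, -173) = (-5/2 + (½)*(-17) - 17*(1 - 17)) - ((⅕)*(-173) + (⅖)*663) = (-5/2 - 17/2 - 17*(-16)) - (-173/5 + 1326/5) = (-5/2 - 17/2 + 272) - 1*1153/5 = 261 - 1153/5 = 152/5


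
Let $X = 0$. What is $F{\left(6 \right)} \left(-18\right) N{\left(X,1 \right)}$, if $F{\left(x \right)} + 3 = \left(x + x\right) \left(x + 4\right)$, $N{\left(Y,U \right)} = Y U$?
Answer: $0$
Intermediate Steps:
$N{\left(Y,U \right)} = U Y$
$F{\left(x \right)} = -3 + 2 x \left(4 + x\right)$ ($F{\left(x \right)} = -3 + \left(x + x\right) \left(x + 4\right) = -3 + 2 x \left(4 + x\right)$)
$F{\left(6 \right)} \left(-18\right) N{\left(X,1 \right)} = \left(-3 + 2 \cdot 6^{2} + 8 \cdot 6\right) \left(-18\right) 1 \cdot 0 = \left(-3 + 2 \cdot 36 + 48\right) \left(-18\right) 0 = \left(-3 + 72 + 48\right) \left(-18\right) 0 = 117 \left(-18\right) 0 = \left(-2106\right) 0 = 0$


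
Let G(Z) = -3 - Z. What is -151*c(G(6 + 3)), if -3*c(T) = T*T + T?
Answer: 6644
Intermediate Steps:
c(T) = -T/3 - T**2/3 (c(T) = -(T*T + T)/3 = -(T**2 + T)/3 = -(T + T**2)/3 = -T/3 - T**2/3)
-151*c(G(6 + 3)) = -(-151)*(-3 - (6 + 3))*(1 + (-3 - (6 + 3)))/3 = -(-151)*(-3 - 1*9)*(1 + (-3 - 1*9))/3 = -(-151)*(-3 - 9)*(1 + (-3 - 9))/3 = -(-151)*(-12)*(1 - 12)/3 = -(-151)*(-12)*(-11)/3 = -151*(-44) = 6644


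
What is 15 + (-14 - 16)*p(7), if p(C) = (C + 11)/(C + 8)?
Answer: -21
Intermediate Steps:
p(C) = (11 + C)/(8 + C)
15 + (-14 - 16)*p(7) = 15 + (-14 - 16)*((11 + 7)/(8 + 7)) = 15 - 30*18/15 = 15 - 2*18 = 15 - 30*6/5 = 15 - 36 = -21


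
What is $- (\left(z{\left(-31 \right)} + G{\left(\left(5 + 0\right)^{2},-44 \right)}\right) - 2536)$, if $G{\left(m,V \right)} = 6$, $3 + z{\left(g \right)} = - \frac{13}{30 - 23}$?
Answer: $\frac{17744}{7} \approx 2534.9$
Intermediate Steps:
$z{\left(g \right)} = - \frac{34}{7}$ ($z{\left(g \right)} = -3 - \frac{13}{30 - 23} = -3 - \frac{13}{7} = - \frac{34}{7}$)
$- (\left(z{\left(-31 \right)} + G{\left(\left(5 + 0\right)^{2},-44 \right)}\right) - 2536) = - (\left(- \frac{34}{7} + 6\right) - 2536) = - (\frac{8}{7} - 2536) = \left(-1\right) \left(- \frac{17744}{7}\right) = \frac{17744}{7}$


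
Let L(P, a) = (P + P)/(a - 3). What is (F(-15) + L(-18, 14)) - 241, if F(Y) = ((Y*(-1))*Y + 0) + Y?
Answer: -5327/11 ≈ -484.27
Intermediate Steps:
L(P, a) = 2*P/(-3 + a) (L(P, a) = (2*P)/(-3 + a) = 2*P/(-3 + a))
F(Y) = Y - Y² (F(Y) = ((-Y)*Y + 0) + Y = (-Y² + 0) + Y = -Y² + Y = Y - Y²)
(F(-15) + L(-18, 14)) - 241 = (-15*(1 - 1*(-15)) + 2*(-18)/(-3 + 14)) - 241 = (-15*(1 + 15) + 2*(-18)/11) - 241 = (-15*16 + 2*(-18)*(1/11)) - 241 = (-240 - 36/11) - 241 = -2676/11 - 241 = -5327/11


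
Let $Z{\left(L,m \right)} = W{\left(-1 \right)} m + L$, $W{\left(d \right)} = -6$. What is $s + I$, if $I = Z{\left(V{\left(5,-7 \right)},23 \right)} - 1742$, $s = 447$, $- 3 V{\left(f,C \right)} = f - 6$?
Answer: $- \frac{4298}{3} \approx -1432.7$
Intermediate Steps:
$V{\left(f,C \right)} = 2 - \frac{f}{3}$ ($V{\left(f,C \right)} = - \frac{f - 6}{3} = - \frac{-6 + f}{3} = 2 - \frac{f}{3}$)
$Z{\left(L,m \right)} = L - 6 m$ ($Z{\left(L,m \right)} = - 6 m + L = L - 6 m$)
$I = - \frac{5639}{3}$ ($I = \left(\left(2 - \frac{5}{3}\right) - 138\right) - 1742 = \left(\frac{1}{3} - 138\right) - 1742 = - \frac{413}{3} - 1742 = - \frac{5639}{3} \approx -1879.7$)
$s + I = 447 - \frac{5639}{3} = - \frac{4298}{3}$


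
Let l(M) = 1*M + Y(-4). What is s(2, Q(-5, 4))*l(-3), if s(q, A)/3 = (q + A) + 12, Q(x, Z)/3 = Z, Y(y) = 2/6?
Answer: -208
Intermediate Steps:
Y(y) = ⅓ (Y(y) = 2*(⅙) = ⅓)
Q(x, Z) = 3*Z
s(q, A) = 36 + 3*A + 3*q (s(q, A) = 3*((q + A) + 12) = 3*((A + q) + 12) = 3*(12 + A + q) = 36 + 3*A + 3*q)
l(M) = ⅓ + M (l(M) = 1*M + ⅓ = M + ⅓ = ⅓ + M)
s(2, Q(-5, 4))*l(-3) = (36 + 3*(3*4) + 3*2)*(⅓ - 3) = (36 + 3*12 + 6)*(-8/3) = (36 + 36 + 6)*(-8/3) = 78*(-8/3) = -208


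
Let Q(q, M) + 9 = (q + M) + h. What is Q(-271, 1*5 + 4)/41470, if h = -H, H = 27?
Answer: -149/20735 ≈ -0.0071859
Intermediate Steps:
h = -27 (h = -1*27 = -27)
Q(q, M) = -36 + M + q (Q(q, M) = -9 + ((q + M) - 27) = -9 + ((M + q) - 27) = -9 + (-27 + M + q) = -36 + M + q)
Q(-271, 1*5 + 4)/41470 = (-36 + (1*5 + 4) - 271)/41470 = (-36 + (5 + 4) - 271)*(1/41470) = (-36 + 9 - 271)*(1/41470) = -298*1/41470 = -149/20735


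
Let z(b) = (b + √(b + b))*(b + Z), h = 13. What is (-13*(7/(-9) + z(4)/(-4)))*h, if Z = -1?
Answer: 5746/9 + 507*√2/2 ≈ 996.95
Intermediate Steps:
z(b) = (-1 + b)*(b + √2*√b) (z(b) = (b + √(b + b))*(b - 1) = (b + √(2*b))*(-1 + b) = (b + √2*√b)*(-1 + b) = (-1 + b)*(b + √2*√b))
(-13*(7/(-9) + z(4)/(-4)))*h = -13*(7/(-9) + (4² - 1*4 + √2*4^(3/2) - √2*√4)/(-4))*13 = -13*(7*(-⅑) + (16 - 4 + √2*8 - 1*√2*2)*(-¼))*13 = -13*(-7/9 + (16 - 4 + 8*√2 - 2*√2)*(-¼))*13 = -13*(-7/9 + (12 + 6*√2)*(-¼))*13 = -13*(-7/9 + (-3 - 3*√2/2))*13 = -13*(-34/9 - 3*√2/2)*13 = (442/9 + 39*√2/2)*13 = 5746/9 + 507*√2/2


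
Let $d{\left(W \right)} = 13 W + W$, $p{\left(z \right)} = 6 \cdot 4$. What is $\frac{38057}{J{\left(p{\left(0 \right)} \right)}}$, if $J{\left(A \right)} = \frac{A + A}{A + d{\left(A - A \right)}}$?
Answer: $\frac{38057}{2} \approx 19029.0$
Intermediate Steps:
$p{\left(z \right)} = 24$
$d{\left(W \right)} = 14 W$
$J{\left(A \right)} = 2$ ($J{\left(A \right)} = \frac{A + A}{A + 14 \left(A - A\right)} = \frac{2 A}{A + 14 \cdot 0} = \frac{2 A}{A + 0} = \frac{2 A}{A} = 2$)
$\frac{38057}{J{\left(p{\left(0 \right)} \right)}} = \frac{38057}{2}$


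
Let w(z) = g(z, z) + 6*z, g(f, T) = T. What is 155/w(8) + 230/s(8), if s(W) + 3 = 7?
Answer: 3375/56 ≈ 60.268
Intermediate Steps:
s(W) = 4 (s(W) = -3 + 7 = 4)
w(z) = 7*z (w(z) = z + 6*z = 7*z)
155/w(8) + 230/s(8) = 155/((7*8)) + 230/4 = 155/56 + 230*(1/4) = 155*(1/56) + 115/2 = 155/56 + 115/2 = 3375/56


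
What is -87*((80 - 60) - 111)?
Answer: 7917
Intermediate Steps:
-87*((80 - 60) - 111) = -87*(20 - 111) = -87*(-91) = 7917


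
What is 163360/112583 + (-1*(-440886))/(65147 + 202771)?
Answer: 15567225503/5027168699 ≈ 3.0966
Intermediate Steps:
163360/112583 + (-1*(-440886))/(65147 + 202771) = 163360*(1/112583) + 440886/267918 = 163360/112583 + 440886*(1/267918) = 163360/112583 + 73481/44653 = 15567225503/5027168699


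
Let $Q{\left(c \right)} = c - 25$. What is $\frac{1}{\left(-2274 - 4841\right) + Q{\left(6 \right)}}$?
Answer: $- \frac{1}{7134} \approx -0.00014017$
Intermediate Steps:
$Q{\left(c \right)} = -25 + c$
$\frac{1}{\left(-2274 - 4841\right) + Q{\left(6 \right)}} = \frac{1}{\left(-2274 - 4841\right) + \left(-25 + 6\right)} = \frac{1}{\left(-2274 - 4841\right) - 19} = \frac{1}{-7115 - 19} = \frac{1}{-7134} = - \frac{1}{7134}$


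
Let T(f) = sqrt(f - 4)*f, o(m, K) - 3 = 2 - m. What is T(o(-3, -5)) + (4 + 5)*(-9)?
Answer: -65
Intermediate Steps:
o(m, K) = 5 - m (o(m, K) = 3 + (2 - m) = 5 - m)
T(f) = f*sqrt(-4 + f) (T(f) = sqrt(-4 + f)*f = f*sqrt(-4 + f))
T(o(-3, -5)) + (4 + 5)*(-9) = (5 - 1*(-3))*sqrt(-4 + (5 - 1*(-3))) + (4 + 5)*(-9) = (5 + 3)*sqrt(-4 + (5 + 3)) + 9*(-9) = 8*sqrt(-4 + 8) - 81 = 8*sqrt(4) - 81 = 8*2 - 81 = 16 - 81 = -65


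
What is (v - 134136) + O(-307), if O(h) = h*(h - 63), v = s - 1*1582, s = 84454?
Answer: 62326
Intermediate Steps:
v = 82872 (v = 84454 - 1*1582 = 84454 - 1582 = 82872)
O(h) = h*(-63 + h)
(v - 134136) + O(-307) = (82872 - 134136) - 307*(-63 - 307) = -51264 - 307*(-370) = -51264 + 113590 = 62326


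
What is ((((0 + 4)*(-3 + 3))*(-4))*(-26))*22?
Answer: 0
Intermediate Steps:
((((0 + 4)*(-3 + 3))*(-4))*(-26))*22 = (((4*0)*(-4))*(-26))*22 = ((0*(-4))*(-26))*22 = (0*(-26))*22 = 0*22 = 0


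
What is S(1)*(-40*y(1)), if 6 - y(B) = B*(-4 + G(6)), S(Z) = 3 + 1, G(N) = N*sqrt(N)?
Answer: -1600 + 960*sqrt(6) ≈ 751.51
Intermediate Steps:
G(N) = N**(3/2)
S(Z) = 4
y(B) = 6 - B*(-4 + 6*sqrt(6)) (y(B) = 6 - B*(-4 + 6**(3/2)) = 6 - B*(-4 + 6*sqrt(6)))
S(1)*(-40*y(1)) = 4*(-40*(6 + 4*1 - 6*1*sqrt(6))) = 4*(-40*(6 + 4 - 6*sqrt(6))) = 4*(-40*(10 - 6*sqrt(6))) = 4*(-400 + 240*sqrt(6)) = -1600 + 960*sqrt(6)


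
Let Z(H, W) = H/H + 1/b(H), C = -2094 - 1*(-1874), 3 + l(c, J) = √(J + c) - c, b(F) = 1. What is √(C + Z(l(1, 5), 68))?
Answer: I*√218 ≈ 14.765*I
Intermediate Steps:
l(c, J) = -3 + √(J + c) - c (l(c, J) = -3 + (√(J + c) - c) = -3 + √(J + c) - c)
C = -220 (C = -2094 + 1874 = -220)
Z(H, W) = 2 (Z(H, W) = H/H + 1/1 = 1 + 1*1 = 1 + 1 = 2)
√(C + Z(l(1, 5), 68)) = √(-220 + 2) = √(-218) = I*√218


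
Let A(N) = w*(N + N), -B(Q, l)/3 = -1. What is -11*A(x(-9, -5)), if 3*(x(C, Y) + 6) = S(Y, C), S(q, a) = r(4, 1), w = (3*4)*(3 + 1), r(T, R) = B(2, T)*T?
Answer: 2112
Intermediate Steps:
B(Q, l) = 3 (B(Q, l) = -3*(-1) = 3)
r(T, R) = 3*T
w = 48 (w = 12*4 = 48)
S(q, a) = 12 (S(q, a) = 3*4 = 12)
x(C, Y) = -2 (x(C, Y) = -6 + (1/3)*12 = -6 + 4 = -2)
A(N) = 96*N (A(N) = 48*(N + N) = 48*(2*N) = 96*N)
-11*A(x(-9, -5)) = -1056*(-2) = -11*(-192) = 2112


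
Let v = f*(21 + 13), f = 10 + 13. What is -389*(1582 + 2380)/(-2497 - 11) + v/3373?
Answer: 2600244785/4229742 ≈ 614.75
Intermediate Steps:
f = 23
v = 782 (v = 23*(21 + 13) = 23*34 = 782)
-389*(1582 + 2380)/(-2497 - 11) + v/3373 = -389*(1582 + 2380)/(-2497 - 11) + 782/3373 = -389/((-2508/3962)) + 782*(1/3373) = -389/((-2508*1/3962)) + 782/3373 = -389/(-1254/1981) + 782/3373 = -389*(-1981/1254) + 782/3373 = 770609/1254 + 782/3373 = 2600244785/4229742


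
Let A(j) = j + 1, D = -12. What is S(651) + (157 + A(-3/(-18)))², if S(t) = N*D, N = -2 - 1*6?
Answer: 904057/36 ≈ 25113.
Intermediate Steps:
N = -8 (N = -2 - 6 = -8)
S(t) = 96 (S(t) = -8*(-12) = 96)
A(j) = 1 + j
S(651) + (157 + A(-3/(-18)))² = 96 + (157 + (1 - 3/(-18)))² = 96 + (157 + (1 - 3*(-1/18)))² = 96 + (157 + (1 + ⅙))² = 96 + (157 + 7/6)² = 96 + (949/6)² = 96 + 900601/36 = 904057/36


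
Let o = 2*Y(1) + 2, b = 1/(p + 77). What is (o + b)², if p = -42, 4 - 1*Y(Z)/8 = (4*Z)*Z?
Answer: 5041/1225 ≈ 4.1151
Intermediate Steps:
Y(Z) = 32 - 32*Z² (Y(Z) = 32 - 8*4*Z*Z = 32 - 32*Z²)
b = 1/35 (b = 1/(-42 + 77) = 1/35 ≈ 0.028571)
o = 2 (o = 2*(32 - 32*1²) + 2 = 2*(32 - 32*1) + 2 = 2*(32 - 32) + 2 = 2*0 + 2 = 0 + 2 = 2)
(o + b)² = (2 + 1/35)² = (71/35)² = 5041/1225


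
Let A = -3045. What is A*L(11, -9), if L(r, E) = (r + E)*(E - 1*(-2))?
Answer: 42630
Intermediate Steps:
L(r, E) = (2 + E)*(E + r) (L(r, E) = (E + r)*(E + 2) = (E + r)*(2 + E) = (2 + E)*(E + r))
A*L(11, -9) = -3045*((-9)**2 + 2*(-9) + 2*11 - 9*11) = -3045*(81 - 18 + 22 - 99) = -3045*(-14) = 42630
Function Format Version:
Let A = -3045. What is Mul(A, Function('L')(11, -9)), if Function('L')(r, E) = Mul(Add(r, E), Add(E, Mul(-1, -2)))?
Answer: 42630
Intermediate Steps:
Function('L')(r, E) = Mul(Add(2, E), Add(E, r)) (Function('L')(r, E) = Mul(Add(E, r), Add(E, 2)) = Mul(Add(E, r), Add(2, E)) = Mul(Add(2, E), Add(E, r)))
Mul(A, Function('L')(11, -9)) = Mul(-3045, Add(Pow(-9, 2), Mul(2, -9), Mul(2, 11), Mul(-9, 11))) = Mul(-3045, Add(81, -18, 22, -99)) = Mul(-3045, -14) = 42630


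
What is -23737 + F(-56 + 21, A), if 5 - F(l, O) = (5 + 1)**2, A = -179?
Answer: -23768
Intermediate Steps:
F(l, O) = -31 (F(l, O) = 5 - (5 + 1)**2 = 5 - 1*6**2 = 5 - 1*36 = 5 - 36 = -31)
-23737 + F(-56 + 21, A) = -23737 - 31 = -23768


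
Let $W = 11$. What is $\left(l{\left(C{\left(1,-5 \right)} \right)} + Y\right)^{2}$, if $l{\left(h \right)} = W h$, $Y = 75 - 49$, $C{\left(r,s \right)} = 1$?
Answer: $1369$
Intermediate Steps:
$Y = 26$
$l{\left(h \right)} = 11 h$
$\left(l{\left(C{\left(1,-5 \right)} \right)} + Y\right)^{2} = \left(11 \cdot 1 + 26\right)^{2} = \left(11 + 26\right)^{2} = 37^{2} = 1369$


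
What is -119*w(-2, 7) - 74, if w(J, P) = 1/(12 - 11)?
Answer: -193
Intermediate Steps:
w(J, P) = 1 (w(J, P) = 1/1 = 1)
-119*w(-2, 7) - 74 = -119*1 - 74 = -119 - 74 = -193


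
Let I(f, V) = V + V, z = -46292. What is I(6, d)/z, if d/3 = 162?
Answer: -243/11573 ≈ -0.020997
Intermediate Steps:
d = 486 (d = 3*162 = 486)
I(f, V) = 2*V
I(6, d)/z = (2*486)/(-46292) = 972*(-1/46292) = -243/11573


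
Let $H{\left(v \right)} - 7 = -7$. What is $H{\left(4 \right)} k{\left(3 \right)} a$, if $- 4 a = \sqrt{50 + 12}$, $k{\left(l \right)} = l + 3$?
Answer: $0$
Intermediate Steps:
$k{\left(l \right)} = 3 + l$
$H{\left(v \right)} = 0$ ($H{\left(v \right)} = 7 - 7 = 0$)
$a = - \frac{\sqrt{62}}{4}$ ($a = - \frac{\sqrt{50 + 12}}{4} = - \frac{\sqrt{62}}{4} \approx -1.9685$)
$H{\left(4 \right)} k{\left(3 \right)} a = 0 \left(3 + 3\right) \left(- \frac{\sqrt{62}}{4}\right) = 0 \cdot 6 \left(- \frac{\sqrt{62}}{4}\right) = 0 \left(- \frac{\sqrt{62}}{4}\right) = 0$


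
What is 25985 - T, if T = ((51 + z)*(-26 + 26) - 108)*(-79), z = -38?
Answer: 17453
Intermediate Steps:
T = 8532 (T = ((51 - 38)*(-26 + 26) - 108)*(-79) = (13*0 - 108)*(-79) = (0 - 108)*(-79) = -108*(-79) = 8532)
25985 - T = 25985 - 1*8532 = 25985 - 8532 = 17453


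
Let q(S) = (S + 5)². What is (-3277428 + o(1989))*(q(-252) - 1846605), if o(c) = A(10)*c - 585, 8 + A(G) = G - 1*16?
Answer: 5902928606964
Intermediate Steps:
q(S) = (5 + S)²
A(G) = -24 + G (A(G) = -8 + (G - 1*16) = -8 + (G - 16) = -8 + (-16 + G) = -24 + G)
o(c) = -585 - 14*c (o(c) = (-24 + 10)*c - 585 = -14*c - 585 = -585 - 14*c)
(-3277428 + o(1989))*(q(-252) - 1846605) = (-3277428 + (-585 - 14*1989))*((5 - 252)² - 1846605) = (-3277428 + (-585 - 27846))*((-247)² - 1846605) = (-3277428 - 28431)*(61009 - 1846605) = -3305859*(-1785596) = 5902928606964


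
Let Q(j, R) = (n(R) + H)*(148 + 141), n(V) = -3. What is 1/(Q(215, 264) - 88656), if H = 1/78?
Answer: -78/6982505 ≈ -1.1171e-5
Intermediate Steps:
H = 1/78 ≈ 0.012821
Q(j, R) = -67337/78 (Q(j, R) = (-3 + 1/78)*(148 + 141) = -233/78*289 = -67337/78)
1/(Q(215, 264) - 88656) = 1/(-67337/78 - 88656) = 1/(-6982505/78) = -78/6982505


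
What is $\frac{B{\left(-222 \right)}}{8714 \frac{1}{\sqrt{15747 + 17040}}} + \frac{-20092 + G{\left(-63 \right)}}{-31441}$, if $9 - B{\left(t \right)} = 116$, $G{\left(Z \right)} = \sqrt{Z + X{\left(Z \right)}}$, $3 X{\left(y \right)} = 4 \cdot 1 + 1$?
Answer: $\frac{20092}{31441} - \frac{321 \sqrt{3643}}{8714} - \frac{2 i \sqrt{138}}{94323} \approx -1.5844 - 0.00024909 i$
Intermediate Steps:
$X{\left(y \right)} = \frac{5}{3}$ ($X{\left(y \right)} = \frac{4 \cdot 1 + 1}{3} = \frac{4 + 1}{3} = \frac{1}{3} \cdot 5 = \frac{5}{3}$)
$G{\left(Z \right)} = \sqrt{\frac{5}{3} + Z}$ ($G{\left(Z \right)} = \sqrt{Z + \frac{5}{3}} = \sqrt{\frac{5}{3} + Z}$)
$B{\left(t \right)} = -107$ ($B{\left(t \right)} = 9 - 116 = -107$)
$\frac{B{\left(-222 \right)}}{8714 \frac{1}{\sqrt{15747 + 17040}}} + \frac{-20092 + G{\left(-63 \right)}}{-31441} = - \frac{107}{8714 \frac{1}{\sqrt{15747 + 17040}}} + \frac{-20092 + \frac{\sqrt{15 + 9 \left(-63\right)}}{3}}{-31441} = - \frac{107}{8714 \frac{1}{\sqrt{32787}}} + \left(-20092 + \frac{\sqrt{15 - 567}}{3}\right) \left(- \frac{1}{31441}\right) = - \frac{107}{8714 \frac{1}{3 \sqrt{3643}}} + \left(-20092 + \frac{\sqrt{-552}}{3}\right) \left(- \frac{1}{31441}\right) = - \frac{107}{8714 \frac{\sqrt{3643}}{10929}} + \left(-20092 + \frac{2 i \sqrt{138}}{3}\right) \left(- \frac{1}{31441}\right) = - \frac{107}{\frac{8714}{10929} \sqrt{3643}} + \left(-20092 + \frac{2 i \sqrt{138}}{3}\right) \left(- \frac{1}{31441}\right) = - 107 \frac{3 \sqrt{3643}}{8714} + \left(\frac{20092}{31441} - \frac{2 i \sqrt{138}}{94323}\right) = - \frac{321 \sqrt{3643}}{8714} + \left(\frac{20092}{31441} - \frac{2 i \sqrt{138}}{94323}\right) = \frac{20092}{31441} - \frac{321 \sqrt{3643}}{8714} - \frac{2 i \sqrt{138}}{94323}$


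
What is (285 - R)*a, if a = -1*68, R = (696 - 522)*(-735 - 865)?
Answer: -18950580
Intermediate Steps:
R = -278400 (R = 174*(-1600) = -278400)
a = -68
(285 - R)*a = (285 - 1*(-278400))*(-68) = (285 + 278400)*(-68) = 278685*(-68) = -18950580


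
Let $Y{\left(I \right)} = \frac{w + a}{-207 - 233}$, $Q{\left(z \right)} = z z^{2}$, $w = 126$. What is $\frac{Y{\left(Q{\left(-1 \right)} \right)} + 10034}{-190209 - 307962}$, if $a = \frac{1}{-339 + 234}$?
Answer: $- \frac{463557571}{23015500200} \approx -0.020141$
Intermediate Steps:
$a = - \frac{1}{105}$ ($a = \frac{1}{-105} = - \frac{1}{105} \approx -0.0095238$)
$Q{\left(z \right)} = z^{3}$
$Y{\left(I \right)} = - \frac{13229}{46200}$ ($Y{\left(I \right)} = \frac{126 - \frac{1}{105}}{-207 - 233} = \frac{13229}{105 \left(-440\right)} = \frac{13229}{105} \left(- \frac{1}{440}\right) = - \frac{13229}{46200}$)
$\frac{Y{\left(Q{\left(-1 \right)} \right)} + 10034}{-190209 - 307962} = \frac{- \frac{13229}{46200} + 10034}{-190209 - 307962} = \frac{463557571}{46200 \left(-498171\right)} = \frac{463557571}{46200} \left(- \frac{1}{498171}\right) = - \frac{463557571}{23015500200}$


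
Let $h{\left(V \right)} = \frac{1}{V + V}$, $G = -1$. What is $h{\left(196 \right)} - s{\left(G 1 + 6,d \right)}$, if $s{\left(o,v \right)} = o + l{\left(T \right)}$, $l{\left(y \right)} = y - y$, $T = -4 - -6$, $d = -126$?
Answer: $- \frac{1959}{392} \approx -4.9975$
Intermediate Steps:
$T = 2$ ($T = -4 + 6 = 2$)
$l{\left(y \right)} = 0$
$s{\left(o,v \right)} = o$ ($s{\left(o,v \right)} = o + 0 = o$)
$h{\left(V \right)} = \frac{1}{2 V}$
$h{\left(196 \right)} - s{\left(G 1 + 6,d \right)} = \frac{1}{2 \cdot 196} - \left(\left(-1\right) 1 + 6\right) = \frac{1}{2} \cdot \frac{1}{196} - \left(-1 + 6\right) = \frac{1}{392} - 5 = - \frac{1959}{392}$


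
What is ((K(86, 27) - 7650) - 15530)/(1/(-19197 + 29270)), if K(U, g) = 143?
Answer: -232051701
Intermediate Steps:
((K(86, 27) - 7650) - 15530)/(1/(-19197 + 29270)) = ((143 - 7650) - 15530)/(1/(-19197 + 29270)) = (-7507 - 15530)/(1/10073) = -23037/1/10073 = -23037*10073 = -232051701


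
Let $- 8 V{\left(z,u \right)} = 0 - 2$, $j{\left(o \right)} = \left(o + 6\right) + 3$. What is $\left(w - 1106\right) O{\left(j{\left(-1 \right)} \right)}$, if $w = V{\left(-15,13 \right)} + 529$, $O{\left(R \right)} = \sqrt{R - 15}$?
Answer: $- \frac{2307 i \sqrt{7}}{4} \approx - 1525.9 i$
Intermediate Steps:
$j{\left(o \right)} = 9 + o$ ($j{\left(o \right)} = \left(6 + o\right) + 3 = 9 + o$)
$O{\left(R \right)} = \sqrt{-15 + R}$
$V{\left(z,u \right)} = \frac{1}{4}$ ($V{\left(z,u \right)} = - \frac{0 - 2}{8} = \left(- \frac{1}{8}\right) \left(-2\right) = \frac{1}{4}$)
$w = \frac{2117}{4}$ ($w = \frac{1}{4} + 529 = \frac{2117}{4} \approx 529.25$)
$\left(w - 1106\right) O{\left(j{\left(-1 \right)} \right)} = \left(\frac{2117}{4} - 1106\right) \sqrt{-15 + \left(9 - 1\right)} = - \frac{2307 \sqrt{-15 + 8}}{4} = - \frac{2307 \sqrt{-7}}{4} = - \frac{2307 i \sqrt{7}}{4}$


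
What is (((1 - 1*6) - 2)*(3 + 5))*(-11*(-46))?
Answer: -28336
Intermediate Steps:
(((1 - 1*6) - 2)*(3 + 5))*(-11*(-46)) = (((1 - 6) - 2)*8)*506 = ((-5 - 2)*8)*506 = -7*8*506 = -56*506 = -28336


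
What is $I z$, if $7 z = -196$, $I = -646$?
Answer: $18088$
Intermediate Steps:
$z = -28$ ($z = \frac{1}{7} \left(-196\right) = -28$)
$I z = \left(-646\right) \left(-28\right) = 18088$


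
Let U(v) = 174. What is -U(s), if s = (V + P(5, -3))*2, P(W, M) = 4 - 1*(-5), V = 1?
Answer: -174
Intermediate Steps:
P(W, M) = 9 (P(W, M) = 4 + 5 = 9)
s = 20 (s = (1 + 9)*2 = 10*2 = 20)
-U(s) = -1*174 = -174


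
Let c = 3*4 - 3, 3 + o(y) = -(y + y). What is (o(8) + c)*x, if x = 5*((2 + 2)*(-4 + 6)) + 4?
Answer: -440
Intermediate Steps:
o(y) = -3 - 2*y (o(y) = -3 - (y + y) = -3 - 2*y)
c = 9 (c = 12 - 3 = 9)
x = 44 (x = 5*(4*2) + 4 = 5*8 + 4 = 40 + 4 = 44)
(o(8) + c)*x = ((-3 - 2*8) + 9)*44 = ((-3 - 16) + 9)*44 = (-19 + 9)*44 = -10*44 = -440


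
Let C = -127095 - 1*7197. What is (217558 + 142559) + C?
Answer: 225825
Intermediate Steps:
C = -134292 (C = -127095 - 7197 = -134292)
(217558 + 142559) + C = (217558 + 142559) - 134292 = 360117 - 134292 = 225825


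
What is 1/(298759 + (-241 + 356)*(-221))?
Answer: 1/273344 ≈ 3.6584e-6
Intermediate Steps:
1/(298759 + (-241 + 356)*(-221)) = 1/(298759 + 115*(-221)) = 1/(298759 - 25415) = 1/273344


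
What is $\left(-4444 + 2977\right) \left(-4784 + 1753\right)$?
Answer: $4446477$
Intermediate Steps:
$\left(-4444 + 2977\right) \left(-4784 + 1753\right) = \left(-1467\right) \left(-3031\right) = 4446477$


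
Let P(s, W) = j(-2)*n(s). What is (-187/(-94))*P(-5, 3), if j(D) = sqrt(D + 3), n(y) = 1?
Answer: 187/94 ≈ 1.9894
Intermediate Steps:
j(D) = sqrt(3 + D)
P(s, W) = 1 (P(s, W) = sqrt(3 - 2)*1 = sqrt(1)*1 = 1*1 = 1)
(-187/(-94))*P(-5, 3) = -187/(-94)*1 = -187*(-1/94)*1 = (187/94)*1 = 187/94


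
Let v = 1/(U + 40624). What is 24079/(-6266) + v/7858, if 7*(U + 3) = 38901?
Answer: -30581326656037/7958079362272 ≈ -3.8428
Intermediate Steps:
U = 38880/7 (U = -3 + (1/7)*38901 = -3 + 38901/7 = 38880/7 ≈ 5554.3)
v = 7/323248 (v = 1/(38880/7 + 40624) = 1/(323248/7) = 7/323248 ≈ 2.1655e-5)
24079/(-6266) + v/7858 = 24079/(-6266) + (7/323248)/7858 = 24079*(-1/6266) + (7/323248)*(1/7858) = -24079/6266 + 7/2540082784 = -30581326656037/7958079362272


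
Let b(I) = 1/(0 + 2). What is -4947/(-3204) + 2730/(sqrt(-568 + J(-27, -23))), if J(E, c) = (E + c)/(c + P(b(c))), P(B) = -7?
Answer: 1649/1068 - 2730*I*sqrt(5097)/1699 ≈ 1.544 - 114.72*I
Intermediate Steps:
b(I) = 1/2
J(E, c) = (E + c)/(-7 + c) (J(E, c) = (E + c)/(c - 7) = (E + c)/(-7 + c))
-4947/(-3204) + 2730/(sqrt(-568 + J(-27, -23))) = -4947/(-3204) + 2730/(sqrt(-568 + (-27 - 23)/(-7 - 23))) = -4947*(-1/3204) + 2730/(sqrt(-568 - 50/(-30))) = 1649/1068 + 2730/(sqrt(-568 - 1/30*(-50))) = 1649/1068 + 2730/(sqrt(-568 + 5/3)) = 1649/1068 + 2730/(sqrt(-1699/3)) = 1649/1068 + 2730/((I*sqrt(5097)/3)) = 1649/1068 + 2730*(-I*sqrt(5097)/1699) = 1649/1068 - 2730*I*sqrt(5097)/1699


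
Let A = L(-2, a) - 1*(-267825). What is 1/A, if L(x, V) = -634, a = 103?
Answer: 1/267191 ≈ 3.7426e-6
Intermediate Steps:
A = 267191 (A = -634 - 1*(-267825) = -634 + 267825 = 267191)
1/A = 1/267191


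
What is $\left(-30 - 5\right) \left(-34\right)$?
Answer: $1190$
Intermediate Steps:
$\left(-30 - 5\right) \left(-34\right) = \left(-35\right) \left(-34\right) = 1190$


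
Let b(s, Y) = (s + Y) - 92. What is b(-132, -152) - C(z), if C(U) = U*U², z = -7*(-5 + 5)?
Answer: -376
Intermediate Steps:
z = 0 (z = -7*0 = 0)
b(s, Y) = -92 + Y + s (b(s, Y) = (Y + s) - 92 = -92 + Y + s)
C(U) = U³
b(-132, -152) - C(z) = (-92 - 152 - 132) - 1*0³ = -376 - 1*0 = -376 + 0 = -376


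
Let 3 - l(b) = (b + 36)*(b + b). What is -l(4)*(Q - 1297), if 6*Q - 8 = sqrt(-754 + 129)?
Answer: -1232179/3 + 7925*I/6 ≈ -4.1073e+5 + 1320.8*I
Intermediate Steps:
l(b) = 3 - 2*b*(36 + b) (l(b) = 3 - (b + 36)*(b + b) = 3 - (36 + b)*2*b = 3 - 2*b*(36 + b))
Q = 4/3 + 25*I/6 (Q = 4/3 + sqrt(-754 + 129)/6 = 4/3 + sqrt(-625)/6 = 4/3 + (25*I)/6 = 4/3 + 25*I/6 ≈ 1.3333 + 4.1667*I)
-l(4)*(Q - 1297) = -(3 - 72*4 - 2*4**2)*((4/3 + 25*I/6) - 1297) = -(3 - 288 - 2*16)*(-3887/3 + 25*I/6) = -(3 - 288 - 32)*(-3887/3 + 25*I/6) = -(-317)*(-3887/3 + 25*I/6) = -(1232179/3 - 7925*I/6) = -1232179/3 + 7925*I/6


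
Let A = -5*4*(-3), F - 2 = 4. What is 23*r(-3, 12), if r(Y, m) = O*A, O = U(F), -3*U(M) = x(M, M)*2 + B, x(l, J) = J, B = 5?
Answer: -7820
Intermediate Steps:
F = 6 (F = 2 + 4 = 6)
A = 60 (A = -20*(-3) = 60)
U(M) = -5/3 - 2*M/3 (U(M) = -(M*2 + 5)/3 = -(2*M + 5)/3 = -(5 + 2*M)/3 = -5/3 - 2*M/3)
O = -17/3 (O = -5/3 - ⅔*6 = -5/3 - 4 = -17/3 ≈ -5.6667)
r(Y, m) = -340 (r(Y, m) = -17/3*60 = -340)
23*r(-3, 12) = 23*(-340) = -7820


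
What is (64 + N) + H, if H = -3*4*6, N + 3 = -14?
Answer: -25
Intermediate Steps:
N = -17 (N = -3 - 14 = -17)
H = -72 (H = -12*6 = -72)
(64 + N) + H = (64 - 17) - 72 = 47 - 72 = -25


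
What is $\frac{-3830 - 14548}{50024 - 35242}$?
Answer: $- \frac{9189}{7391} \approx -1.2433$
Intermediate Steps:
$\frac{-3830 - 14548}{50024 - 35242} = - \frac{18378}{14782} = \left(-18378\right) \frac{1}{14782} = - \frac{9189}{7391}$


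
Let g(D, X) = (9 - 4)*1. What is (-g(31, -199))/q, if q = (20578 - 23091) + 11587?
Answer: -5/9074 ≈ -0.00055102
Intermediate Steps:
g(D, X) = 5 (g(D, X) = 5*1 = 5)
q = 9074 (q = -2513 + 11587 = 9074)
(-g(31, -199))/q = -1*5/9074 = -5*1/9074 = -5/9074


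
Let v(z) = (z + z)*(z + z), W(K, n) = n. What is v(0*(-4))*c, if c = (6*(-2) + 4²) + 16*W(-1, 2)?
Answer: 0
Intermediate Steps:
v(z) = 4*z² (v(z) = (2*z)*(2*z) = 4*z²)
c = 36 (c = (6*(-2) + 4²) + 16*2 = (-12 + 16) + 32 = 4 + 32 = 36)
v(0*(-4))*c = (4*(0*(-4))²)*36 = (4*0²)*36 = (4*0)*36 = 0*36 = 0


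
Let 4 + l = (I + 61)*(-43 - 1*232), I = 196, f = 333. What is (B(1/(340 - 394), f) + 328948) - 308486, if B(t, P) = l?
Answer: -50217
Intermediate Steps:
l = -70679 (l = -4 + (196 + 61)*(-43 - 1*232) = -4 + 257*(-43 - 232) = -4 + 257*(-275) = -4 - 70675 = -70679)
B(t, P) = -70679
(B(1/(340 - 394), f) + 328948) - 308486 = (-70679 + 328948) - 308486 = 258269 - 308486 = -50217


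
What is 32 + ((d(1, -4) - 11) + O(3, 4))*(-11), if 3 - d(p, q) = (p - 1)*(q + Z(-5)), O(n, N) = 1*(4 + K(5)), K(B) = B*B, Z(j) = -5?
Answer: -199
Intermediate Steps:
K(B) = B²
O(n, N) = 29 (O(n, N) = 1*(4 + 5²) = 1*(4 + 25) = 1*29 = 29)
d(p, q) = 3 - (-1 + p)*(-5 + q) (d(p, q) = 3 - (p - 1)*(q - 5) = 3 - (-1 + p)*(-5 + q))
32 + ((d(1, -4) - 11) + O(3, 4))*(-11) = 32 + (((-2 - 4 + 5*1 - 1*1*(-4)) - 11) + 29)*(-11) = 32 + (((-2 - 4 + 5 + 4) - 11) + 29)*(-11) = 32 + ((3 - 11) + 29)*(-11) = 32 + (-8 + 29)*(-11) = 32 + 21*(-11) = 32 - 231 = -199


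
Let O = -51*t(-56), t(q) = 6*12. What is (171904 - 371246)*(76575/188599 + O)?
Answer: 138036152608926/188599 ≈ 7.3190e+8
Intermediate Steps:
t(q) = 72
O = -3672 (O = -51*72 = -3672)
(171904 - 371246)*(76575/188599 + O) = (171904 - 371246)*(76575/188599 - 3672) = -199342*(76575*(1/188599) - 3672) = -199342*(76575/188599 - 3672) = -199342*(-692458953/188599) = 138036152608926/188599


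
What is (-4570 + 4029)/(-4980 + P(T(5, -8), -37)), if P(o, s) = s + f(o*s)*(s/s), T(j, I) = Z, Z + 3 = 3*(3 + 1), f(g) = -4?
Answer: 541/5021 ≈ 0.10775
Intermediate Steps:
Z = 9 (Z = -3 + 3*(3 + 1) = -3 + 3*4 = -3 + 12 = 9)
T(j, I) = 9
P(o, s) = -4 + s (P(o, s) = s - 4*s/s = s - 4*1 = s - 4 = -4 + s)
(-4570 + 4029)/(-4980 + P(T(5, -8), -37)) = (-4570 + 4029)/(-4980 + (-4 - 37)) = -541/(-4980 - 41) = -541/(-5021) = -541*(-1/5021) = 541/5021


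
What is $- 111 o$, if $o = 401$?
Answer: $-44511$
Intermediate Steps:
$- 111 o = \left(-111\right) 401 = -44511$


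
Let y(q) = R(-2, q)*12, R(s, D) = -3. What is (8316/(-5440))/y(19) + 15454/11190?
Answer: 1733093/1217472 ≈ 1.4235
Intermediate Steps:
y(q) = -36 (y(q) = -3*12 = -36)
(8316/(-5440))/y(19) + 15454/11190 = (8316/(-5440))/(-36) + 15454/11190 = (8316*(-1/5440))*(-1/36) + 15454*(1/11190) = -2079/1360*(-1/36) + 7727/5595 = 231/5440 + 7727/5595 = 1733093/1217472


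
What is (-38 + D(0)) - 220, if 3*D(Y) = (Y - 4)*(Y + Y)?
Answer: -258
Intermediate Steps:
D(Y) = 2*Y*(-4 + Y)/3 (D(Y) = ((Y - 4)*(Y + Y))/3 = ((-4 + Y)*(2*Y))/3 = (2*Y*(-4 + Y))/3 = 2*Y*(-4 + Y)/3)
(-38 + D(0)) - 220 = (-38 + (⅔)*0*(-4 + 0)) - 220 = (-38 + (⅔)*0*(-4)) - 220 = (-38 + 0) - 220 = -38 - 220 = -258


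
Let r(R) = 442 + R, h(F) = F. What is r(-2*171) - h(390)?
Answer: -290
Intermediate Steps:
r(-2*171) - h(390) = (442 - 2*171) - 1*390 = (442 - 342) - 390 = 100 - 390 = -290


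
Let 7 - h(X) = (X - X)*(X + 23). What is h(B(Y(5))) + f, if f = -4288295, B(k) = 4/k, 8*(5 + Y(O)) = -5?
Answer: -4288288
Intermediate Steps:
Y(O) = -45/8 (Y(O) = -5 + (⅛)*(-5) = -5 - 5/8 = -45/8)
h(X) = 7 (h(X) = 7 - (X - X)*(X + 23) = 7 - 0*(23 + X) = 7 - 1*0 = 7 + 0 = 7)
h(B(Y(5))) + f = 7 - 4288295 = -4288288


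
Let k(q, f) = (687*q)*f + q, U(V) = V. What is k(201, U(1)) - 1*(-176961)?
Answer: 315249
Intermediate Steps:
k(q, f) = q + 687*f*q (k(q, f) = 687*f*q + q = q + 687*f*q)
k(201, U(1)) - 1*(-176961) = 201*(1 + 687*1) - 1*(-176961) = 201*(1 + 687) + 176961 = 201*688 + 176961 = 138288 + 176961 = 315249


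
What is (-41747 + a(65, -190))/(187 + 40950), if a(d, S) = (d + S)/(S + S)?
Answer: -3172747/3126412 ≈ -1.0148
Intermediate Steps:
a(d, S) = (S + d)/(2*S) (a(d, S) = (S + d)/((2*S)) = (S + d)*(1/(2*S)) = (S + d)/(2*S))
(-41747 + a(65, -190))/(187 + 40950) = (-41747 + (½)*(-190 + 65)/(-190))/(187 + 40950) = (-41747 + (½)*(-1/190)*(-125))/41137 = (-41747 + 25/76)*(1/41137) = -3172747/76*1/41137 = -3172747/3126412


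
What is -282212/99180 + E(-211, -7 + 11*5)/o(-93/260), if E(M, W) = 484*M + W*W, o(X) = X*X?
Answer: -199896182381/256215 ≈ -7.8019e+5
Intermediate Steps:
o(X) = X²
E(M, W) = W² + 484*M (E(M, W) = 484*M + W² = W² + 484*M)
-282212/99180 + E(-211, -7 + 11*5)/o(-93/260) = -282212/99180 + ((-7 + 11*5)² + 484*(-211))/((-93/260)²) = -282212*1/99180 + ((-7 + 55)² - 102124)/((-93*1/260)²) = -70553/24795 + (48² - 102124)/((-93/260)²) = -70553/24795 + (2304 - 102124)/(8649/67600) = -70553/24795 - 99820*67600/8649 = -70553/24795 - 217672000/279 = -199896182381/256215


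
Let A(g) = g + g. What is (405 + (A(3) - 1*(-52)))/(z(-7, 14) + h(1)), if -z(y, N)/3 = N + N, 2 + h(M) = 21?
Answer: -463/65 ≈ -7.1231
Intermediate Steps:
A(g) = 2*g
h(M) = 19 (h(M) = -2 + 21 = 19)
z(y, N) = -6*N (z(y, N) = -3*(N + N) = -6*N)
(405 + (A(3) - 1*(-52)))/(z(-7, 14) + h(1)) = (405 + (2*3 - 1*(-52)))/(-6*14 + 19) = (405 + (6 + 52))/(-84 + 19) = (405 + 58)/(-65) = 463*(-1/65) = -463/65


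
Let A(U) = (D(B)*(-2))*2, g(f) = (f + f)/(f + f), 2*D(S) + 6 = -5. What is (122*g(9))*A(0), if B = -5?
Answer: 2684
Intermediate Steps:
D(S) = -11/2 (D(S) = -3 + (½)*(-5) = -3 - 5/2 = -11/2)
g(f) = 1 (g(f) = (2*f)/((2*f)) = (2*f)*(1/(2*f)) = 1)
A(U) = 22 (A(U) = -11/2*(-2)*2 = 11*2 = 22)
(122*g(9))*A(0) = (122*1)*22 = 122*22 = 2684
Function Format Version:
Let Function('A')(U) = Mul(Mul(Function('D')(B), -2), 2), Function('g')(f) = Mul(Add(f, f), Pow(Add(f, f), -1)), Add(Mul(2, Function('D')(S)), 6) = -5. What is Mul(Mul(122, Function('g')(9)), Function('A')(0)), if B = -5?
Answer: 2684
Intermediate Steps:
Function('D')(S) = Rational(-11, 2) (Function('D')(S) = Add(-3, Mul(Rational(1, 2), -5)) = Add(-3, Rational(-5, 2)) = Rational(-11, 2))
Function('g')(f) = 1 (Function('g')(f) = Mul(Mul(2, f), Pow(Mul(2, f), -1)) = Mul(Mul(2, f), Mul(Rational(1, 2), Pow(f, -1))) = 1)
Function('A')(U) = 22 (Function('A')(U) = Mul(Mul(Rational(-11, 2), -2), 2) = Mul(11, 2) = 22)
Mul(Mul(122, Function('g')(9)), Function('A')(0)) = Mul(Mul(122, 1), 22) = Mul(122, 22) = 2684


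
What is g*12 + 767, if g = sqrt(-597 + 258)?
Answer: 767 + 12*I*sqrt(339) ≈ 767.0 + 220.94*I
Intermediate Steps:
g = I*sqrt(339) (g = sqrt(-339) = I*sqrt(339) ≈ 18.412*I)
g*12 + 767 = (I*sqrt(339))*12 + 767 = 12*I*sqrt(339) + 767 = 767 + 12*I*sqrt(339)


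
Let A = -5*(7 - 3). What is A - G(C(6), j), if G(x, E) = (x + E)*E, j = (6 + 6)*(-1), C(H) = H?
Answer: -92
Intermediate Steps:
A = -20 (A = -5*4 = -20)
j = -12 (j = 12*(-1) = -12)
G(x, E) = E*(E + x) (G(x, E) = (E + x)*E = E*(E + x))
A - G(C(6), j) = -20 - (-12)*(-12 + 6) = -20 - (-12)*(-6) = -20 - 1*72 = -20 - 72 = -92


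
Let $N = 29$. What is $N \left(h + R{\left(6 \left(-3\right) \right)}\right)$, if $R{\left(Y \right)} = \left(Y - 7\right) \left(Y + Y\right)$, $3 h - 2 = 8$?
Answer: $\frac{78590}{3} \approx 26197.0$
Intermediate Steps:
$h = \frac{10}{3}$ ($h = \frac{2}{3} + \frac{1}{3} \cdot 8 = \frac{2}{3} + \frac{8}{3} = \frac{10}{3} \approx 3.3333$)
$R{\left(Y \right)} = 2 Y \left(-7 + Y\right)$ ($R{\left(Y \right)} = \left(-7 + Y\right) 2 Y = 2 Y \left(-7 + Y\right)$)
$N \left(h + R{\left(6 \left(-3\right) \right)}\right) = 29 \left(\frac{10}{3} + 2 \cdot 6 \left(-3\right) \left(-7 + 6 \left(-3\right)\right)\right) = 29 \left(\frac{10}{3} + 2 \left(-18\right) \left(-7 - 18\right)\right) = 29 \left(\frac{10}{3} + 2 \left(-18\right) \left(-25\right)\right) = 29 \left(\frac{10}{3} + 900\right) = 29 \cdot \frac{2710}{3} = \frac{78590}{3}$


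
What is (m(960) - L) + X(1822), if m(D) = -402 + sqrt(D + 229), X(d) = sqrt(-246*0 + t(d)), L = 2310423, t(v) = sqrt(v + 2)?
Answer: -2310825 + sqrt(1189) + 2*114**(1/4) ≈ -2.3108e+6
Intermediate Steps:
t(v) = sqrt(2 + v)
X(d) = (2 + d)**(1/4) (X(d) = sqrt(-246*0 + sqrt(2 + d)) = sqrt(0 + sqrt(2 + d)) = sqrt(sqrt(2 + d)) = (2 + d)**(1/4))
m(D) = -402 + sqrt(229 + D)
(m(960) - L) + X(1822) = ((-402 + sqrt(229 + 960)) - 1*2310423) + (2 + 1822)**(1/4) = ((-402 + sqrt(1189)) - 2310423) + 1824**(1/4) = (-2310825 + sqrt(1189)) + 2*114**(1/4) = -2310825 + sqrt(1189) + 2*114**(1/4)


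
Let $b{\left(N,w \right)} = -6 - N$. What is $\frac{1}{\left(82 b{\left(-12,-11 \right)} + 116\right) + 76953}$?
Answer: $\frac{1}{77561} \approx 1.2893 \cdot 10^{-5}$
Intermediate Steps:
$\frac{1}{\left(82 b{\left(-12,-11 \right)} + 116\right) + 76953} = \frac{1}{\left(82 \left(-6 - -12\right) + 116\right) + 76953} = \frac{1}{\left(82 \left(-6 + 12\right) + 116\right) + 76953} = \frac{1}{\left(82 \cdot 6 + 116\right) + 76953} = \frac{1}{\left(492 + 116\right) + 76953} = \frac{1}{608 + 76953} = \frac{1}{77561}$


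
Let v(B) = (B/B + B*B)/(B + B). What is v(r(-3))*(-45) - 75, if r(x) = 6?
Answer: -855/4 ≈ -213.75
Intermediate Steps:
v(B) = (1 + B**2)/(2*B) (v(B) = (1 + B**2)/((2*B)) = (1 + B**2)*(1/(2*B)) = (1 + B**2)/(2*B))
v(r(-3))*(-45) - 75 = ((1/2)*(1 + 6**2)/6)*(-45) - 75 = ((1/2)*(1/6)*(1 + 36))*(-45) - 75 = ((1/2)*(1/6)*37)*(-45) - 75 = (37/12)*(-45) - 75 = -555/4 - 75 = -855/4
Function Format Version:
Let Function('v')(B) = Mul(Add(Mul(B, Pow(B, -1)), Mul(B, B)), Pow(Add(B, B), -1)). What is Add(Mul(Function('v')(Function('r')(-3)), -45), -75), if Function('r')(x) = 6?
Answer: Rational(-855, 4) ≈ -213.75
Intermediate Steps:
Function('v')(B) = Mul(Rational(1, 2), Pow(B, -1), Add(1, Pow(B, 2))) (Function('v')(B) = Mul(Add(1, Pow(B, 2)), Pow(Mul(2, B), -1)) = Mul(Add(1, Pow(B, 2)), Mul(Rational(1, 2), Pow(B, -1))) = Mul(Rational(1, 2), Pow(B, -1), Add(1, Pow(B, 2))))
Add(Mul(Function('v')(Function('r')(-3)), -45), -75) = Add(Mul(Mul(Rational(1, 2), Pow(6, -1), Add(1, Pow(6, 2))), -45), -75) = Add(Mul(Mul(Rational(1, 2), Rational(1, 6), Add(1, 36)), -45), -75) = Add(Mul(Mul(Rational(1, 2), Rational(1, 6), 37), -45), -75) = Add(Mul(Rational(37, 12), -45), -75) = Add(Rational(-555, 4), -75) = Rational(-855, 4)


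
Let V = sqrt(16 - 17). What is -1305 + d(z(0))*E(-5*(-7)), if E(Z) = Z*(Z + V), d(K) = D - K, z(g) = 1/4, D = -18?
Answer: -94645/4 - 2555*I/4 ≈ -23661.0 - 638.75*I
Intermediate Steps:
z(g) = 1/4
V = I (V = sqrt(-1) = I ≈ 1.0*I)
d(K) = -18 - K
E(Z) = Z*(I + Z) (E(Z) = Z*(Z + I) = Z*(I + Z))
-1305 + d(z(0))*E(-5*(-7)) = -1305 + (-18 - 1*1/4)*((-5*(-7))*(I - 5*(-7))) = -1305 + (-18 - 1/4)*(35*(I + 35)) = -1305 - 2555*(35 + I)/4 = -1305 - 73*(1225 + 35*I)/4 = -1305 + (-89425/4 - 2555*I/4) = -94645/4 - 2555*I/4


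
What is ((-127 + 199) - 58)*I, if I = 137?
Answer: 1918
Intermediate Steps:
((-127 + 199) - 58)*I = ((-127 + 199) - 58)*137 = (72 - 58)*137 = 14*137 = 1918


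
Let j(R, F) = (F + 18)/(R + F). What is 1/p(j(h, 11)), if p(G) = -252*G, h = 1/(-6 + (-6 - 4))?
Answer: -25/16704 ≈ -0.0014966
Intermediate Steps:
h = -1/16 (h = 1/(-6 - 10) = 1/(-16) = -1/16 ≈ -0.062500)
j(R, F) = (18 + F)/(F + R)
1/p(j(h, 11)) = 1/(-252*(18 + 11)/(11 - 1/16)) = 1/(-252*29/175/16) = 1/(-576*29/25) = 1/(-252*464/175) = 1/(-16704/25) = -25/16704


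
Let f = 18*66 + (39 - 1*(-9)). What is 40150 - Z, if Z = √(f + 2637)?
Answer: 40150 - √3873 ≈ 40088.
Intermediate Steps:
f = 1236 (f = 1188 + (39 + 9) = 1188 + 48 = 1236)
Z = √3873 (Z = √(1236 + 2637) = √3873 ≈ 62.233)
40150 - Z = 40150 - √3873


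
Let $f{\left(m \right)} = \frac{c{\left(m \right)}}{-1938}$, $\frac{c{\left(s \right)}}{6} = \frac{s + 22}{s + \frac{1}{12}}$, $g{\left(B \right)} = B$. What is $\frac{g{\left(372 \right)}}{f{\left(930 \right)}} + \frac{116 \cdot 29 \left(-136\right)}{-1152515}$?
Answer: $- \frac{63667318569}{542360} \approx -1.1739 \cdot 10^{5}$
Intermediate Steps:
$c{\left(s \right)} = \frac{6 \left(22 + s\right)}{\frac{1}{12} + s}$ ($c{\left(s \right)} = 6 \frac{s + 22}{s + \frac{1}{12}} = 6 \frac{22 + s}{s + \frac{1}{12}} = 6 \frac{22 + s}{\frac{1}{12} + s} = \frac{6 \left(22 + s\right)}{\frac{1}{12} + s}$)
$f{\left(m \right)} = - \frac{12 \left(22 + m\right)}{323 \left(1 + 12 m\right)}$ ($f{\left(m \right)} = \frac{72 \frac{1}{1 + 12 m} \left(22 + m\right)}{-1938} = \frac{72 \left(22 + m\right)}{1 + 12 m} \left(- \frac{1}{1938}\right) = - \frac{12 \left(22 + m\right)}{323 \left(1 + 12 m\right)}$)
$\frac{g{\left(372 \right)}}{f{\left(930 \right)}} + \frac{116 \cdot 29 \left(-136\right)}{-1152515} = \frac{372}{\frac{12}{323} \frac{1}{1 + 12 \cdot 930} \left(-22 - 930\right)} + \frac{116 \cdot 29 \left(-136\right)}{-1152515} = \frac{372}{\frac{12}{323} \frac{1}{1 + 11160} \left(-22 - 930\right)} + 3364 \left(-136\right) \left(- \frac{1}{1152515}\right) = \frac{372}{\frac{12}{323} \cdot \frac{1}{11161} \left(-952\right)} - - \frac{26912}{67795} = \frac{372}{\frac{12}{323} \cdot \frac{1}{11161} \left(-952\right)} + \frac{26912}{67795} = \frac{372}{- \frac{672}{212059}} + \frac{26912}{67795} = 372 \left(- \frac{212059}{672}\right) + \frac{26912}{67795} = - \frac{6573829}{56} + \frac{26912}{67795} = - \frac{63667318569}{542360}$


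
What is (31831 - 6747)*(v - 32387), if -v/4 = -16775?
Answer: 870740892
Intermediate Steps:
v = 67100 (v = -4*(-16775) = 67100)
(31831 - 6747)*(v - 32387) = (31831 - 6747)*(67100 - 32387) = 25084*34713 = 870740892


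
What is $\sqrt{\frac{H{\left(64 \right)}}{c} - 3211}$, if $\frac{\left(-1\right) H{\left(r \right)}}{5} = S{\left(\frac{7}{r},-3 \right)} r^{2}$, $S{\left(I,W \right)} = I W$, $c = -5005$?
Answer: $\frac{i \sqrt{65689195}}{143} \approx 56.678 i$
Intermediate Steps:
$H{\left(r \right)} = 105 r$ ($H{\left(r \right)} = - 5 \frac{7}{r} \left(-3\right) r^{2} = - 5 - \frac{21}{r} r^{2} = - 5 \left(- 21 r\right) = 105 r$)
$\sqrt{\frac{H{\left(64 \right)}}{c} - 3211} = \sqrt{\frac{105 \cdot 64}{-5005} - 3211} = \sqrt{6720 \left(- \frac{1}{5005}\right) - 3211} = \sqrt{- \frac{192}{143} - 3211} = \sqrt{- \frac{459365}{143}} = \frac{i \sqrt{65689195}}{143}$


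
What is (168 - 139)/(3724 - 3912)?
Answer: -29/188 ≈ -0.15426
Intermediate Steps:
(168 - 139)/(3724 - 3912) = 29/(-188) = 29*(-1/188) = -29/188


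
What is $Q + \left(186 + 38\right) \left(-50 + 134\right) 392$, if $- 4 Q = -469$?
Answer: $\frac{29503957}{4} \approx 7.376 \cdot 10^{6}$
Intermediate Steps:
$Q = \frac{469}{4}$ ($Q = \left(- \frac{1}{4}\right) \left(-469\right) = \frac{469}{4} \approx 117.25$)
$Q + \left(186 + 38\right) \left(-50 + 134\right) 392 = \frac{469}{4} + \left(186 + 38\right) \left(-50 + 134\right) 392 = \frac{469}{4} + 224 \cdot 84 \cdot 392 = \frac{469}{4} + 18816 \cdot 392 = \frac{469}{4} + 7375872 = \frac{29503957}{4}$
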